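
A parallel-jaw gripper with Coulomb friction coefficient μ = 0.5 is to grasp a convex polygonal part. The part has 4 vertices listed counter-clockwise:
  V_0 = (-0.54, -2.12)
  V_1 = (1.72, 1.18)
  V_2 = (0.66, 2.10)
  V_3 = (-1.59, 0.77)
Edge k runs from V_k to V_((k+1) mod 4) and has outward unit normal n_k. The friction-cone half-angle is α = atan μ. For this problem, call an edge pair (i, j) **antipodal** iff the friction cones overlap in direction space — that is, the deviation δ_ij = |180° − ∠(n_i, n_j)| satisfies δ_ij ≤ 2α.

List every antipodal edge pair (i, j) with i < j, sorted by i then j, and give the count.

α = atan 0.5 = 26.57°;  2α = 53.13°
n_0 = (+0.8251, -0.5650)
n_1 = (+0.6555, +0.7552)
n_2 = (-0.5089, +0.8609)
n_3 = (-0.9399, -0.3415)
  (0,1): δ = 96.55°  ·
  (0,2): δ = 25.01°  ✓
  (0,3): δ = 54.37°  ·
  (1,2): δ = 108.46°  ·
  (1,3): δ = 29.08°  ✓
  (2,3): δ = 100.62°  ·
antipodal pairs: 2

count = 2; pairs: (0,2), (1,3)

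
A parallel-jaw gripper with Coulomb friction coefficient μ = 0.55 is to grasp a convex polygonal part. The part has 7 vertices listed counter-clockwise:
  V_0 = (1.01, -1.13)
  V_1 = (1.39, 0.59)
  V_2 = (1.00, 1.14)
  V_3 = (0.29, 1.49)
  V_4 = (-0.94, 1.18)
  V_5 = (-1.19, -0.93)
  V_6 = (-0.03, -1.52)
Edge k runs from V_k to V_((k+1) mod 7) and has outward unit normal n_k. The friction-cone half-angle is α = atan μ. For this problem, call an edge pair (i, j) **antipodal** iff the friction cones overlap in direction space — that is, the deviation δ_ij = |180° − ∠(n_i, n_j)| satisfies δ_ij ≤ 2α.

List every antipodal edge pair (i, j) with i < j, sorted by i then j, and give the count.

α = atan 0.55 = 28.81°;  2α = 57.62°
n_0 = (+0.9765, -0.2157)
n_1 = (+0.8157, +0.5784)
n_2 = (+0.4422, +0.8969)
n_3 = (-0.2444, +0.9697)
n_4 = (-0.9931, +0.1177)
n_5 = (-0.4534, -0.8913)
n_6 = (+0.3511, -0.9363)
  (0,1): δ = 132.20°  ·
  (0,2): δ = 103.78°  ·
  (0,3): δ = 63.40°  ·
  (0,4): δ = 5.70°  ✓
  (0,5): δ = 75.50°  ·
  (0,6): δ = 123.01°  ·
  (1,2): δ = 151.58°  ·
  (1,3): δ = 111.19°  ·
  (1,4): δ = 42.10°  ✓
  (1,5): δ = 27.70°  ✓
  (1,6): δ = 75.22°  ·
  (2,3): δ = 139.61°  ·
  (2,4): δ = 70.52°  ·
  (2,5): δ = 0.72°  ✓
  (2,6): δ = 46.80°  ✓
  (3,4): δ = 110.90°  ·
  (3,5): δ = 41.10°  ✓
  (3,6): δ = 6.41°  ✓
  (4,5): δ = 110.20°  ·
  (4,6): δ = 62.69°  ·
  (5,6): δ = 132.49°  ·
antipodal pairs: 7

count = 7; pairs: (0,4), (1,4), (1,5), (2,5), (2,6), (3,5), (3,6)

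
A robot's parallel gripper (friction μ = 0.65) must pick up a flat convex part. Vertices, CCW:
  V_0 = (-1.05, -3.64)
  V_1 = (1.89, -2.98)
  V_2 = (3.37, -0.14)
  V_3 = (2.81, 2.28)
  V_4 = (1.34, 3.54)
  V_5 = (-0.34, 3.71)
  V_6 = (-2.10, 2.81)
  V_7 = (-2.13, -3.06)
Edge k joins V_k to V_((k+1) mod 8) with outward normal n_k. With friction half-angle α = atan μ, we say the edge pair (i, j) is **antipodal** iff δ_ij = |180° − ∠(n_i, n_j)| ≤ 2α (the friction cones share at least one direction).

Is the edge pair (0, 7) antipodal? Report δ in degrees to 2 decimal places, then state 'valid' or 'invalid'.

α = atan 0.65 = 33.02°;  2α = 66.05°
edge 0: e_0 = (+2.94, +0.66);  n_0 = (+0.2190, -0.9757)
edge 7: e_7 = (+1.08, -0.58);  n_7 = (-0.4731, -0.8810)
∠(n_0, n_7) = 40.89°
δ = |180° − 40.89°| = 139.11°
139.11° > 2α = 66.05°  →  invalid

δ = 139.11°, invalid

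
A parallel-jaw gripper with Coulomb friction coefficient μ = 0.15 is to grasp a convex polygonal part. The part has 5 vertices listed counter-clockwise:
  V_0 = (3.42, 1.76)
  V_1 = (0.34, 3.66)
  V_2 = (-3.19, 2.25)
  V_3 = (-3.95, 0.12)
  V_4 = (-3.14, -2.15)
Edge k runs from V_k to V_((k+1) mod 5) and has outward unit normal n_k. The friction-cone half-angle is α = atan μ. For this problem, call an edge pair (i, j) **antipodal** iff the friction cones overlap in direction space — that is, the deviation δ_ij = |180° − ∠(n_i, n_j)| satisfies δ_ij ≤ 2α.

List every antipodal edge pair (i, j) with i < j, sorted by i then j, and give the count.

count = 1; pairs: (1,4)

α = atan 0.15 = 8.53°;  2α = 17.06°
n_0 = (+0.5250, +0.8511)
n_1 = (-0.3709, +0.9287)
n_2 = (-0.9418, +0.3361)
n_3 = (-0.9418, -0.3361)
n_4 = (+0.5120, -0.8590)
  (0,1): δ = 126.56°  ·
  (0,2): δ = 77.97°  ·
  (0,3): δ = 38.69°  ·
  (0,4): δ = 62.47°  ·
  (1,2): δ = 131.41°  ·
  (1,3): δ = 92.14°  ·
  (1,4): δ = 9.02°  ✓
  (2,3): δ = 140.73°  ·
  (2,4): δ = 39.57°  ·
  (3,4): δ = 78.84°  ·
antipodal pairs: 1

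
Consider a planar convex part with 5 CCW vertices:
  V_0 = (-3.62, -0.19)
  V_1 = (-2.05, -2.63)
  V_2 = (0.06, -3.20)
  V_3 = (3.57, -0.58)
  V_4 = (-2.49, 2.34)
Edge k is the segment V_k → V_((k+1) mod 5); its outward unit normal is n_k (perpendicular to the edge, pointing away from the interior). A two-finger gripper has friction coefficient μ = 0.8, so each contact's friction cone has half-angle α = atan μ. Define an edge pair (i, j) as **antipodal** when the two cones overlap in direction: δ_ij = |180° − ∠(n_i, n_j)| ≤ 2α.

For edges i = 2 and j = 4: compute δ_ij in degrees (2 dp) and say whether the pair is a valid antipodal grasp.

δ = 29.19°, valid

α = atan 0.8 = 38.66°;  2α = 77.32°
edge 2: e_2 = (+3.51, +2.62);  n_2 = (+0.5982, -0.8014)
edge 4: e_4 = (-1.13, -2.53);  n_4 = (-0.9131, +0.4078)
∠(n_2, n_4) = 150.81°
δ = |180° − 150.81°| = 29.19°
29.19° ≤ 2α = 77.32°  →  valid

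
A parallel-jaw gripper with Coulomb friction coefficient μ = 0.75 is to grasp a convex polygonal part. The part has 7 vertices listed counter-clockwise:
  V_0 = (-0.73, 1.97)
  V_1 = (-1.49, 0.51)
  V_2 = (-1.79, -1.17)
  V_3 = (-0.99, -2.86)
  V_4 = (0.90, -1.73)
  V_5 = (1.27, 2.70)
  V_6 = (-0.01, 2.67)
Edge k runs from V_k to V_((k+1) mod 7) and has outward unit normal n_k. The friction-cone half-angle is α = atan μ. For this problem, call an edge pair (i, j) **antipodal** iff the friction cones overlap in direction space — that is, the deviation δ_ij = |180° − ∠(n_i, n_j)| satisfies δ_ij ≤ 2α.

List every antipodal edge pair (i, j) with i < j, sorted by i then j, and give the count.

count = 9; pairs: (0,3), (0,4), (1,3), (1,4), (2,4), (2,5), (3,5), (3,6), (4,6)

α = atan 0.75 = 36.87°;  2α = 73.74°
n_0 = (-0.8870, +0.4617)
n_1 = (-0.9844, +0.1758)
n_2 = (-0.9038, -0.4279)
n_3 = (+0.5132, -0.8583)
n_4 = (+0.9965, -0.0832)
n_5 = (-0.0234, +0.9997)
n_6 = (-0.6971, +0.7170)
  (0,1): δ = 162.63°  ·
  (0,2): δ = 127.17°  ·
  (0,3): δ = 31.63°  ✓
  (0,4): δ = 22.72°  ✓
  (0,5): δ = 118.84°  ·
  (0,6): δ = 161.69°  ·
  (1,2): δ = 144.54°  ·
  (1,3): δ = 49.00°  ✓
  (1,4): δ = 5.35°  ✓
  (1,5): δ = 101.47°  ·
  (1,6): δ = 144.32°  ·
  (2,3): δ = 84.46°  ·
  (2,4): δ = 30.11°  ✓
  (2,5): δ = 66.01°  ✓
  (2,6): δ = 108.86°  ·
  (3,4): δ = 125.65°  ·
  (3,5): δ = 29.53°  ✓
  (3,6): δ = 13.32°  ✓
  (4,5): δ = 83.88°  ·
  (4,6): δ = 41.03°  ✓
  (5,6): δ = 137.15°  ·
antipodal pairs: 9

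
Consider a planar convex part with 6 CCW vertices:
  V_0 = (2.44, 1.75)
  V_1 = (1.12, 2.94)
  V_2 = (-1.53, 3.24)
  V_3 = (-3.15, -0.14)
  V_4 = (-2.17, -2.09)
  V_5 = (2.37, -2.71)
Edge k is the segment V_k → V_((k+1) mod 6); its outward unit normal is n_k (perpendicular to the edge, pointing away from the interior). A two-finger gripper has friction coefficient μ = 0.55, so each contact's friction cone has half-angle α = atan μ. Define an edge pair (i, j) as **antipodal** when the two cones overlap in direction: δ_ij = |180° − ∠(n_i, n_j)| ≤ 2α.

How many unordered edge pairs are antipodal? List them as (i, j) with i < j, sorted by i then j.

α = atan 0.55 = 28.81°;  2α = 57.62°
n_0 = (+0.6696, +0.7427)
n_1 = (+0.1125, +0.9937)
n_2 = (-0.9018, +0.4322)
n_3 = (-0.8935, -0.4490)
n_4 = (-0.1353, -0.9908)
n_5 = (+0.9999, -0.0157)
  (0,1): δ = 144.42°  ·
  (0,2): δ = 73.57°  ·
  (0,3): δ = 21.28°  ✓
  (0,4): δ = 34.26°  ✓
  (0,5): δ = 131.14°  ·
  (1,2): δ = 109.15°  ·
  (1,3): δ = 56.86°  ✓
  (1,4): δ = 1.32°  ✓
  (1,5): δ = 95.56°  ·
  (2,3): δ = 127.71°  ·
  (2,4): δ = 72.17°  ·
  (2,5): δ = 24.71°  ✓
  (3,4): δ = 124.46°  ·
  (3,5): δ = 27.58°  ✓
  (4,5): δ = 83.12°  ·
antipodal pairs: 6

count = 6; pairs: (0,3), (0,4), (1,3), (1,4), (2,5), (3,5)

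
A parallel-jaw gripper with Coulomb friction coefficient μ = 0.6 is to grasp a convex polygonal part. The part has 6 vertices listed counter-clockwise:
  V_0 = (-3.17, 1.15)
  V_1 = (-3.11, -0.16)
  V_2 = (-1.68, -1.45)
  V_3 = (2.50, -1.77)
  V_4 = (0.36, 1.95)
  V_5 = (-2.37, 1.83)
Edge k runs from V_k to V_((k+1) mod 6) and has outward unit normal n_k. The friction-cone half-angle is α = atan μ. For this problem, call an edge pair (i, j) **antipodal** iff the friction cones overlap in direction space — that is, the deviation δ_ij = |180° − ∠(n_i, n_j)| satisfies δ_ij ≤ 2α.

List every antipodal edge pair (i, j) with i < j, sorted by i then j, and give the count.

count = 6; pairs: (0,3), (1,3), (1,4), (2,3), (2,4), (2,5)

α = atan 0.6 = 30.96°;  2α = 61.93°
n_0 = (-0.9990, -0.0458)
n_1 = (-0.6698, -0.7425)
n_2 = (-0.0763, -0.9971)
n_3 = (+0.8668, +0.4986)
n_4 = (-0.0439, +0.9990)
n_5 = (-0.6476, +0.7619)
  (0,1): δ = 134.68°  ·
  (0,2): δ = 97.00°  ·
  (0,3): δ = 27.29°  ✓
  (0,4): δ = 89.89°  ·
  (0,5): δ = 127.74°  ·
  (1,2): δ = 142.32°  ·
  (1,3): δ = 18.04°  ✓
  (1,4): δ = 44.57°  ✓
  (1,5): δ = 82.42°  ·
  (2,3): δ = 55.71°  ✓
  (2,4): δ = 6.89°  ✓
  (2,5): δ = 44.74°  ✓
  (3,4): δ = 117.39°  ·
  (3,5): δ = 79.55°  ·
  (4,5): δ = 142.15°  ·
antipodal pairs: 6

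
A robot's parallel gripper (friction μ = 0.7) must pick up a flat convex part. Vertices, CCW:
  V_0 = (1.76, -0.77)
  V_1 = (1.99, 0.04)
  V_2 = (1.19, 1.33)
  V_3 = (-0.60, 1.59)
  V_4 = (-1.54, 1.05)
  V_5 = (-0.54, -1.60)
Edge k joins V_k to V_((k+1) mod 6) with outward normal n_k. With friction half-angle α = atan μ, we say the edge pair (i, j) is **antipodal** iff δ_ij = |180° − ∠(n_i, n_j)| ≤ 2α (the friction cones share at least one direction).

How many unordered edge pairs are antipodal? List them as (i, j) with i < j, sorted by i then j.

count = 6; pairs: (0,3), (0,4), (1,4), (2,4), (2,5), (3,5)

α = atan 0.7 = 34.99°;  2α = 69.98°
n_0 = (+0.9620, -0.2732)
n_1 = (+0.8498, +0.5270)
n_2 = (+0.1437, +0.9896)
n_3 = (-0.4981, +0.8671)
n_4 = (-0.9356, -0.3531)
n_5 = (+0.3394, -0.9406)
  (0,1): δ = 132.34°  ·
  (0,2): δ = 82.41°  ·
  (0,3): δ = 44.27°  ✓
  (0,4): δ = 36.53°  ✓
  (0,5): δ = 125.69°  ·
  (1,2): δ = 130.07°  ·
  (1,3): δ = 91.93°  ·
  (1,4): δ = 11.13°  ✓
  (1,5): δ = 78.04°  ·
  (2,3): δ = 141.86°  ·
  (2,4): δ = 61.06°  ✓
  (2,5): δ = 28.11°  ✓
  (3,4): δ = 99.20°  ·
  (3,5): δ = 10.03°  ✓
  (4,5): δ = 90.83°  ·
antipodal pairs: 6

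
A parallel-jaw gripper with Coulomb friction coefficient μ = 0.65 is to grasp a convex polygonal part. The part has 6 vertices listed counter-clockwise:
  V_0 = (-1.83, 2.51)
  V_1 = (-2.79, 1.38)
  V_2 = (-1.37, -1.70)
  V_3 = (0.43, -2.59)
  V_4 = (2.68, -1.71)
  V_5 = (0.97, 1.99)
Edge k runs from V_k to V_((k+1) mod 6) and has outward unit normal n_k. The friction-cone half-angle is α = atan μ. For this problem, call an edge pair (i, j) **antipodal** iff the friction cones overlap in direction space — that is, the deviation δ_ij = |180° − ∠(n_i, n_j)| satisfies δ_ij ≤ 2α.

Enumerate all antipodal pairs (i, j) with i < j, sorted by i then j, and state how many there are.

count = 7; pairs: (0,3), (0,4), (1,4), (1,5), (2,4), (2,5), (3,5)

α = atan 0.65 = 33.02°;  2α = 66.05°
n_0 = (-0.7621, +0.6475)
n_1 = (-0.9081, -0.4187)
n_2 = (-0.4432, -0.8964)
n_3 = (+0.3642, -0.9313)
n_4 = (+0.9077, +0.4195)
n_5 = (+0.1826, +0.9832)
  (0,1): δ = 114.90°  ·
  (0,2): δ = 75.96°  ·
  (0,3): δ = 28.29°  ✓
  (0,4): δ = 65.15°  ✓
  (0,5): δ = 119.83°  ·
  (1,2): δ = 141.06°  ·
  (1,3): δ = 93.39°  ·
  (1,4): δ = 0.05°  ✓
  (1,5): δ = 54.73°  ✓
  (2,3): δ = 132.33°  ·
  (2,4): δ = 38.89°  ✓
  (2,5): δ = 15.79°  ✓
  (3,4): δ = 86.56°  ·
  (3,5): δ = 31.88°  ✓
  (4,5): δ = 125.33°  ·
antipodal pairs: 7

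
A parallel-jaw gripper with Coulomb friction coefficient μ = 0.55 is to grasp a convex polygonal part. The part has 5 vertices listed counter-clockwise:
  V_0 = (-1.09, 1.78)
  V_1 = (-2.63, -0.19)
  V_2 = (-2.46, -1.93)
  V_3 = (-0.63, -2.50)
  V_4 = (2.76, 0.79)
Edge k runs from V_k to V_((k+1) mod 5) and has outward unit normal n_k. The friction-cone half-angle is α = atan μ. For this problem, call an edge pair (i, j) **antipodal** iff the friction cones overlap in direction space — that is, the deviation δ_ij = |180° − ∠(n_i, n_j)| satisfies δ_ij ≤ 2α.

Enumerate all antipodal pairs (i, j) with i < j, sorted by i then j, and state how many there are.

α = atan 0.55 = 28.81°;  2α = 57.62°
n_0 = (-0.7878, +0.6159)
n_1 = (-0.9953, -0.0972)
n_2 = (-0.2974, -0.9548)
n_3 = (+0.6964, -0.7176)
n_4 = (+0.2490, +0.9685)
  (0,1): δ = 136.40°  ·
  (0,2): δ = 69.28°  ·
  (0,3): δ = 7.84°  ✓
  (0,4): δ = 113.59°  ·
  (1,2): δ = 112.88°  ·
  (1,3): δ = 51.44°  ✓
  (1,4): δ = 70.00°  ·
  (2,3): δ = 118.56°  ·
  (2,4): δ = 2.88°  ✓
  (3,4): δ = 58.56°  ·
antipodal pairs: 3

count = 3; pairs: (0,3), (1,3), (2,4)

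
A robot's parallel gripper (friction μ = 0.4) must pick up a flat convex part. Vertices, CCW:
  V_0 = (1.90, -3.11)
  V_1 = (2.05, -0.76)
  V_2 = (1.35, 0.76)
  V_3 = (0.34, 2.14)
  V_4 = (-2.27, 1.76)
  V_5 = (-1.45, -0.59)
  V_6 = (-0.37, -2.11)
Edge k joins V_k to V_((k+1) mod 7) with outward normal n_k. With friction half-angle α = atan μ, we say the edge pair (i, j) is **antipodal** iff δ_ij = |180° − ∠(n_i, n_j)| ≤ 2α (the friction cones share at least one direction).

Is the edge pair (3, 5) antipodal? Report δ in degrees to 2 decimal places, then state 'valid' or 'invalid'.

δ = 62.89°, invalid

α = atan 0.4 = 21.80°;  2α = 43.60°
edge 3: e_3 = (-2.61, -0.38);  n_3 = (-0.1441, +0.9896)
edge 5: e_5 = (+1.08, -1.52);  n_5 = (-0.8152, -0.5792)
∠(n_3, n_5) = 117.11°
δ = |180° − 117.11°| = 62.89°
62.89° > 2α = 43.60°  →  invalid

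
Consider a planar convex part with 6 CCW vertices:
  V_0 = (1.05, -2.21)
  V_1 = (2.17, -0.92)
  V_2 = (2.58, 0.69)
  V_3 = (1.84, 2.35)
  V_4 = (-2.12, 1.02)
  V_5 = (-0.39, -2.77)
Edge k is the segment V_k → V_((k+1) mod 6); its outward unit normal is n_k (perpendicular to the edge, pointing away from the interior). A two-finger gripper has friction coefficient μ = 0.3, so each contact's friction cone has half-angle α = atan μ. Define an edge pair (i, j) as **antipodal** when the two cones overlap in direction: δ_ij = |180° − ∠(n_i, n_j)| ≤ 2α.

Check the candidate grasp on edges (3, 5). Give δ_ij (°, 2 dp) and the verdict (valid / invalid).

δ = 2.69°, valid

α = atan 0.3 = 16.70°;  2α = 33.40°
edge 3: e_3 = (-3.96, -1.33);  n_3 = (-0.3184, +0.9480)
edge 5: e_5 = (+1.44, +0.56);  n_5 = (+0.3624, -0.9320)
∠(n_3, n_5) = 177.31°
δ = |180° − 177.31°| = 2.69°
2.69° ≤ 2α = 33.40°  →  valid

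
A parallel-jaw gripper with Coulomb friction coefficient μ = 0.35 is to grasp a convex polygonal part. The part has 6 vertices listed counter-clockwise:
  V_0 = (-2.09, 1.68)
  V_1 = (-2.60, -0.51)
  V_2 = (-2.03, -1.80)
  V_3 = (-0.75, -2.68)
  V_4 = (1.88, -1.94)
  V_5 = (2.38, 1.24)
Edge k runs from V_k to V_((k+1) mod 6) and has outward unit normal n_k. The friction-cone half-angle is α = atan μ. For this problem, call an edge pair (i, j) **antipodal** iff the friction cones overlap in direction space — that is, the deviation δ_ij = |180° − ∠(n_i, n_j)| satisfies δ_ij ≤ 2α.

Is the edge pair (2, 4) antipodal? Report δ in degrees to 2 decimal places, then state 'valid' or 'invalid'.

α = atan 0.35 = 19.29°;  2α = 38.58°
edge 2: e_2 = (+1.28, -0.88);  n_2 = (-0.5665, -0.8240)
edge 4: e_4 = (+0.50, +3.18);  n_4 = (+0.9879, -0.1553)
∠(n_2, n_4) = 115.57°
δ = |180° − 115.57°| = 64.43°
64.43° > 2α = 38.58°  →  invalid

δ = 64.43°, invalid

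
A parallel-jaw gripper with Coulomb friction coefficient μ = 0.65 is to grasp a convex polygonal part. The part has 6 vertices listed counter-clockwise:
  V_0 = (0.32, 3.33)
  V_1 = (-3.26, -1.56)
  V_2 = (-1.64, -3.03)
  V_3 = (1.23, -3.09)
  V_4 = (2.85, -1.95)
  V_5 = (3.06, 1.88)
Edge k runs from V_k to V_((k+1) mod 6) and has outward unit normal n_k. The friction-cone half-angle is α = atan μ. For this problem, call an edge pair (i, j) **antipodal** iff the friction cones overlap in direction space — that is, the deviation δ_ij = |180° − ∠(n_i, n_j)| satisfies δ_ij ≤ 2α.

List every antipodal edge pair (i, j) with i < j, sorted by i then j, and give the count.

α = atan 0.65 = 33.02°;  2α = 66.05°
n_0 = (-0.8069, +0.5907)
n_1 = (-0.6720, -0.7406)
n_2 = (-0.0209, -0.9998)
n_3 = (+0.5755, -0.8178)
n_4 = (+0.9985, -0.0547)
n_5 = (+0.4677, +0.8839)
  (0,1): δ = 96.01°  ·
  (0,2): δ = 54.99°  ✓
  (0,3): δ = 18.66°  ✓
  (0,4): δ = 33.07°  ✓
  (0,5): δ = 98.32°  ·
  (1,2): δ = 138.98°  ·
  (1,3): δ = 102.64°  ·
  (1,4): δ = 50.92°  ✓
  (1,5): δ = 14.33°  ✓
  (2,3): δ = 143.67°  ·
  (2,4): δ = 91.94°  ·
  (2,5): δ = 26.69°  ✓
  (3,4): δ = 128.27°  ·
  (3,5): δ = 63.02°  ✓
  (4,5): δ = 114.75°  ·
antipodal pairs: 7

count = 7; pairs: (0,2), (0,3), (0,4), (1,4), (1,5), (2,5), (3,5)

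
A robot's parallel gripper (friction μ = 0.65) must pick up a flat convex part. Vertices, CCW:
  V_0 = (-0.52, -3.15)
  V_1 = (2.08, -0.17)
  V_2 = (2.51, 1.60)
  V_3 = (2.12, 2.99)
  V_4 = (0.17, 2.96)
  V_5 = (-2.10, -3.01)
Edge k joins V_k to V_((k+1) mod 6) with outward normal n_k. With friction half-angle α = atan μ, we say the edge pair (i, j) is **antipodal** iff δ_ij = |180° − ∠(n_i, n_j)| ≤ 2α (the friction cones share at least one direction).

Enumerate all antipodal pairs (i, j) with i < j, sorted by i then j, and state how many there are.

count = 5; pairs: (0,3), (0,4), (1,4), (2,4), (3,5)

α = atan 0.65 = 33.02°;  2α = 66.05°
n_0 = (+0.7535, -0.6574)
n_1 = (+0.9717, -0.2361)
n_2 = (+0.9628, +0.2701)
n_3 = (-0.0154, +0.9999)
n_4 = (-0.9347, +0.3554)
n_5 = (-0.0883, -0.9961)
  (0,1): δ = 152.55°  ·
  (0,2): δ = 123.22°  ·
  (0,3): δ = 48.01°  ✓
  (0,4): δ = 20.29°  ✓
  (0,5): δ = 126.04°  ·
  (1,2): δ = 150.67°  ·
  (1,3): δ = 75.46°  ·
  (1,4): δ = 7.16°  ✓
  (1,5): δ = 98.59°  ·
  (2,3): δ = 104.79°  ·
  (2,4): δ = 36.49°  ✓
  (2,5): δ = 69.26°  ·
  (3,4): δ = 111.70°  ·
  (3,5): δ = 5.95°  ✓
  (4,5): δ = 74.25°  ·
antipodal pairs: 5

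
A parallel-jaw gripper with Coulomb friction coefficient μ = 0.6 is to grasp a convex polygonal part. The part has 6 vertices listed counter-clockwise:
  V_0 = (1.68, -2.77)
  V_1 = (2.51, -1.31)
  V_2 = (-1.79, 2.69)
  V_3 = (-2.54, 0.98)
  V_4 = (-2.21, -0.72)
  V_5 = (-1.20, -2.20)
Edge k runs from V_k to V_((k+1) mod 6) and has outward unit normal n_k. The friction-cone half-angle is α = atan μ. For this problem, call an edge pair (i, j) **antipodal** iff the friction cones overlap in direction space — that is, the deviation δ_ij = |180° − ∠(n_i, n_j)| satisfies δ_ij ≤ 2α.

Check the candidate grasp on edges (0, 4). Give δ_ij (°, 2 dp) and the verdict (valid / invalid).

δ = 63.93°, invalid

α = atan 0.6 = 30.96°;  2α = 61.93°
edge 0: e_0 = (+0.83, +1.46);  n_0 = (+0.8693, -0.4942)
edge 4: e_4 = (+1.01, -1.48);  n_4 = (-0.8260, -0.5637)
∠(n_0, n_4) = 116.07°
δ = |180° − 116.07°| = 63.93°
63.93° > 2α = 61.93°  →  invalid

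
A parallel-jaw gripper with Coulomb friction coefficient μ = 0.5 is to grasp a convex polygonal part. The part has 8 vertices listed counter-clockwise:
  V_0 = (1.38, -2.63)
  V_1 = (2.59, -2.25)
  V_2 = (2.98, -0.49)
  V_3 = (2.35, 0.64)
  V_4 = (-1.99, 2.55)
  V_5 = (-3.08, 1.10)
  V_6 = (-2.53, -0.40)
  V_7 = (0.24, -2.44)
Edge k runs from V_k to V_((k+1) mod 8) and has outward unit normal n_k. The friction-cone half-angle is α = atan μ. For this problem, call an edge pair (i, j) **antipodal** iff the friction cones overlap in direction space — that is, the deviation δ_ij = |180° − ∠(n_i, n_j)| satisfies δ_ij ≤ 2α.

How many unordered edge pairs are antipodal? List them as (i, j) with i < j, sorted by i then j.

α = atan 0.5 = 26.57°;  2α = 53.13°
n_0 = (+0.2996, -0.9541)
n_1 = (+0.9763, -0.2163)
n_2 = (+0.8734, +0.4870)
n_3 = (+0.4028, +0.9153)
n_4 = (-0.7993, +0.6009)
n_5 = (-0.9389, -0.3443)
n_6 = (-0.5930, -0.8052)
n_7 = (-0.1644, -0.9864)
  (0,1): δ = 119.93°  ·
  (0,2): δ = 78.29°  ·
  (0,3): δ = 41.19°  ✓
  (0,4): δ = 35.63°  ✓
  (0,5): δ = 92.70°  ·
  (0,6): δ = 126.19°  ·
  (0,7): δ = 153.10°  ·
  (1,2): δ = 138.37°  ·
  (1,3): δ = 101.26°  ·
  (1,4): δ = 24.44°  ✓
  (1,5): δ = 32.63°  ✓
  (1,6): δ = 66.12°  ·
  (1,7): δ = 93.03°  ·
  (2,3): δ = 142.89°  ·
  (2,4): δ = 66.07°  ·
  (2,5): δ = 9.00°  ✓
  (2,6): δ = 24.49°  ✓
  (2,7): δ = 51.40°  ✓
  (3,4): δ = 103.18°  ·
  (3,5): δ = 46.11°  ✓
  (3,6): δ = 12.62°  ✓
  (3,7): δ = 14.29°  ✓
  (4,5): δ = 122.93°  ·
  (4,6): δ = 89.44°  ·
  (4,7): δ = 62.53°  ·
  (5,6): δ = 146.51°  ·
  (5,7): δ = 119.60°  ·
  (6,7): δ = 153.09°  ·
antipodal pairs: 10

count = 10; pairs: (0,3), (0,4), (1,4), (1,5), (2,5), (2,6), (2,7), (3,5), (3,6), (3,7)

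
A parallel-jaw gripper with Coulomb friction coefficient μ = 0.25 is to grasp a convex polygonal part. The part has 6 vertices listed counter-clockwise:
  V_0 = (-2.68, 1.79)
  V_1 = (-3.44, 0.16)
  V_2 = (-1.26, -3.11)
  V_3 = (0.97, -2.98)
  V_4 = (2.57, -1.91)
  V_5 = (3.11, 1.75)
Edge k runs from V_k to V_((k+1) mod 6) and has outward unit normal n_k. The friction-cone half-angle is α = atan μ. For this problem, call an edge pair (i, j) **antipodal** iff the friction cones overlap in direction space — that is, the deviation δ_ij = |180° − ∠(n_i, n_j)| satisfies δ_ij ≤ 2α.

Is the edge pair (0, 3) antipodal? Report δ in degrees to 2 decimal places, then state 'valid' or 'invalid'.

α = atan 0.25 = 14.04°;  2α = 28.07°
edge 0: e_0 = (-0.76, -1.63);  n_0 = (-0.9063, +0.4226)
edge 3: e_3 = (+1.60, +1.07);  n_3 = (+0.5559, -0.8313)
∠(n_0, n_3) = 148.77°
δ = |180° − 148.77°| = 31.23°
31.23° > 2α = 28.07°  →  invalid

δ = 31.23°, invalid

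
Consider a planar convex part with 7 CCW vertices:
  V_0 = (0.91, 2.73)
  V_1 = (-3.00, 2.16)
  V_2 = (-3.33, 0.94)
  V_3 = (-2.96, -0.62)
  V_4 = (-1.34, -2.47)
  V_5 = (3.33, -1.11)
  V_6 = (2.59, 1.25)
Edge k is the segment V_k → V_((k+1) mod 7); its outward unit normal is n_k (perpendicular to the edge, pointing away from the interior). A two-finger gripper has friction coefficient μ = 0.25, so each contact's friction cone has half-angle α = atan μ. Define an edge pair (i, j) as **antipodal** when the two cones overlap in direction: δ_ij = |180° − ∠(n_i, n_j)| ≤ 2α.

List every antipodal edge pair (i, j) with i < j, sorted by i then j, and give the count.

count = 4; pairs: (0,4), (2,5), (3,5), (3,6)

α = atan 0.25 = 14.04°;  2α = 28.07°
n_0 = (-0.1443, +0.9895)
n_1 = (-0.9653, +0.2611)
n_2 = (-0.9730, -0.2308)
n_3 = (-0.7523, -0.6588)
n_4 = (+0.2796, -0.9601)
n_5 = (+0.9542, +0.2992)
n_6 = (+0.6610, +0.7504)
  (0,1): δ = 113.43°  ·
  (0,2): δ = 84.95°  ·
  (0,3): δ = 57.09°  ·
  (0,4): δ = 7.94°  ✓
  (0,5): δ = 99.12°  ·
  (0,6): δ = 130.33°  ·
  (1,2): δ = 151.52°  ·
  (1,3): δ = 123.66°  ·
  (1,4): δ = 58.63°  ·
  (1,5): δ = 32.55°  ·
  (1,6): δ = 63.76°  ·
  (2,3): δ = 152.13°  ·
  (2,4): δ = 87.11°  ·
  (2,5): δ = 4.07°  ✓
  (2,6): δ = 35.28°  ·
  (3,4): δ = 114.97°  ·
  (3,5): δ = 23.80°  ✓
  (3,6): δ = 7.41°  ✓
  (4,5): δ = 88.83°  ·
  (4,6): δ = 57.62°  ·
  (5,6): δ = 148.79°  ·
antipodal pairs: 4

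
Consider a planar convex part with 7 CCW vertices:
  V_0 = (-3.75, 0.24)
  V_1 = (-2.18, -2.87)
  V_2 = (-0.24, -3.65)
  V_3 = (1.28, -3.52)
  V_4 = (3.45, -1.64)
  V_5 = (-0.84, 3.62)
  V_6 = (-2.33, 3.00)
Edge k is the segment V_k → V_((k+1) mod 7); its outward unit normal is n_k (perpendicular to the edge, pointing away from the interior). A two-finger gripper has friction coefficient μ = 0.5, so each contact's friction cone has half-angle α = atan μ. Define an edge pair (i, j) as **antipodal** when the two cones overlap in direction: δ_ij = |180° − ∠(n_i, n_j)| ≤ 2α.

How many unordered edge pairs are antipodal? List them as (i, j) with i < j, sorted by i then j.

α = atan 0.5 = 26.57°;  2α = 53.13°
n_0 = (-0.8927, -0.4507)
n_1 = (-0.3730, -0.9278)
n_2 = (+0.0852, -0.9964)
n_3 = (+0.6548, -0.7558)
n_4 = (+0.7749, +0.6320)
n_5 = (-0.3842, +0.9233)
n_6 = (-0.8892, +0.4575)
  (0,1): δ = 138.69°  ·
  (0,2): δ = 111.90°  ·
  (0,3): δ = 75.88°  ·
  (0,4): δ = 12.41°  ✓
  (0,5): δ = 85.81°  ·
  (0,6): δ = 125.99°  ·
  (1,2): δ = 153.21°  ·
  (1,3): δ = 117.19°  ·
  (1,4): δ = 28.90°  ✓
  (1,5): δ = 44.50°  ✓
  (1,6): δ = 84.68°  ·
  (2,3): δ = 143.98°  ·
  (2,4): δ = 55.69°  ·
  (2,5): δ = 17.70°  ✓
  (2,6): δ = 57.89°  ·
  (3,4): δ = 91.70°  ·
  (3,5): δ = 18.31°  ✓
  (3,6): δ = 21.87°  ✓
  (4,5): δ = 106.61°  ·
  (4,6): δ = 66.43°  ·
  (5,6): δ = 139.82°  ·
antipodal pairs: 6

count = 6; pairs: (0,4), (1,4), (1,5), (2,5), (3,5), (3,6)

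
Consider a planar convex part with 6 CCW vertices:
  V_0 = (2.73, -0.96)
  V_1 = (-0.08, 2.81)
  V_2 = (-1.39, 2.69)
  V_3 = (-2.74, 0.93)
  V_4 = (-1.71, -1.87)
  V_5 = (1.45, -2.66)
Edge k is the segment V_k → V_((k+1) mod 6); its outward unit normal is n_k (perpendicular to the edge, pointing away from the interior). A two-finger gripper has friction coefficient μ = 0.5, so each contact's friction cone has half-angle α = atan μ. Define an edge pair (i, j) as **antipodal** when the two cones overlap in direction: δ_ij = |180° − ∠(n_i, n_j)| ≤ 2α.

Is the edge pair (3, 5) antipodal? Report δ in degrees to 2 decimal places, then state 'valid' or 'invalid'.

α = atan 0.5 = 26.57°;  2α = 53.13°
edge 3: e_3 = (+1.03, -2.80);  n_3 = (-0.9385, -0.3452)
edge 5: e_5 = (+1.28, +1.70);  n_5 = (+0.7989, -0.6015)
∠(n_3, n_5) = 122.83°
δ = |180° − 122.83°| = 57.17°
57.17° > 2α = 53.13°  →  invalid

δ = 57.17°, invalid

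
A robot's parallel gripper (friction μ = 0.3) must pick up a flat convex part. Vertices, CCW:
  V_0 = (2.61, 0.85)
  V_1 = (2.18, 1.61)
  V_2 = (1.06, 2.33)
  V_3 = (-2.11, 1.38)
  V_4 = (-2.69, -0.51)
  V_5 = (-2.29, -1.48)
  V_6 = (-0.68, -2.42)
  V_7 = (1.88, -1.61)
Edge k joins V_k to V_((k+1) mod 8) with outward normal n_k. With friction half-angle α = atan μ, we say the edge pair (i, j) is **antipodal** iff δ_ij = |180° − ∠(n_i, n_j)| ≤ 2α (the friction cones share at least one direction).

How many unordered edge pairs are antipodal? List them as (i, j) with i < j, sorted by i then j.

α = atan 0.3 = 16.70°;  2α = 33.40°
n_0 = (+0.8703, +0.4924)
n_1 = (+0.5408, +0.8412)
n_2 = (-0.2871, +0.9579)
n_3 = (-0.9560, +0.2934)
n_4 = (-0.9245, -0.3812)
n_5 = (-0.5042, -0.8636)
n_6 = (+0.3017, -0.9534)
n_7 = (+0.9587, -0.2845)
  (0,1): δ = 152.24°  ·
  (0,2): δ = 102.82°  ·
  (0,3): δ = 46.56°  ·
  (0,4): δ = 7.09°  ✓
  (0,5): δ = 30.22°  ✓
  (0,6): δ = 78.06°  ·
  (0,7): δ = 133.97°  ·
  (1,2): δ = 130.58°  ·
  (1,3): δ = 74.32°  ·
  (1,4): δ = 34.85°  ·
  (1,5): δ = 2.46°  ✓
  (1,6): δ = 50.29°  ·
  (1,7): δ = 106.21°  ·
  (2,3): δ = 123.74°  ·
  (2,4): δ = 84.27°  ·
  (2,5): δ = 46.96°  ·
  (2,6): δ = 0.88°  ✓
  (2,7): δ = 56.79°  ·
  (3,4): δ = 140.53°  ·
  (3,5): δ = 103.22°  ·
  (3,6): δ = 55.38°  ·
  (3,7): δ = 0.53°  ✓
  (4,5): δ = 142.69°  ·
  (4,6): δ = 94.85°  ·
  (4,7): δ = 38.94°  ·
  (5,6): δ = 132.16°  ·
  (5,7): δ = 76.25°  ·
  (6,7): δ = 124.09°  ·
antipodal pairs: 5

count = 5; pairs: (0,4), (0,5), (1,5), (2,6), (3,7)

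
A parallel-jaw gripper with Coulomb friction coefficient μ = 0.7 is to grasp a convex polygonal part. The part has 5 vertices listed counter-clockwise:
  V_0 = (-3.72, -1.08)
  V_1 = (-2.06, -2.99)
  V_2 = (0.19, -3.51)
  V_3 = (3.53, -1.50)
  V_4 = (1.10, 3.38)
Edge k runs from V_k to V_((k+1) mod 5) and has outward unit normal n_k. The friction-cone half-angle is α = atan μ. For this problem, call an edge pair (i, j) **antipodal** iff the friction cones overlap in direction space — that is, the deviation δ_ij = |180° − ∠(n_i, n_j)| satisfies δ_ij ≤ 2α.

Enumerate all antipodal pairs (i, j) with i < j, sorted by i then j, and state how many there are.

α = atan 0.7 = 34.99°;  2α = 69.98°
n_0 = (-0.7548, -0.6560)
n_1 = (-0.2252, -0.9743)
n_2 = (+0.5156, -0.8568)
n_3 = (+0.8952, +0.4457)
n_4 = (-0.6792, +0.7340)
  (0,1): δ = 144.01°  ·
  (0,2): δ = 99.95°  ·
  (0,3): δ = 14.52°  ✓
  (0,4): δ = 91.78°  ·
  (1,2): δ = 135.95°  ·
  (1,3): δ = 50.52°  ✓
  (1,4): δ = 55.79°  ✓
  (2,3): δ = 94.57°  ·
  (2,4): δ = 11.74°  ✓
  (3,4): δ = 73.69°  ·
antipodal pairs: 4

count = 4; pairs: (0,3), (1,3), (1,4), (2,4)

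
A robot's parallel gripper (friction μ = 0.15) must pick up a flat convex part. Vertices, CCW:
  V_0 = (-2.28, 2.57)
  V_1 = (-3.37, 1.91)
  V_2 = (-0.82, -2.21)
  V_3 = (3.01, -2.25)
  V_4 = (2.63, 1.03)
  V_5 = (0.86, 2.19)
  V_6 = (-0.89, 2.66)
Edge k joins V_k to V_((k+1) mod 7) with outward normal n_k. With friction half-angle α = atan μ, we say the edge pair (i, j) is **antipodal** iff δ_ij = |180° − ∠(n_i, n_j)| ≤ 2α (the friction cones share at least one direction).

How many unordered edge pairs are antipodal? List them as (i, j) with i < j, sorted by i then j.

α = atan 0.15 = 8.53°;  2α = 17.06°
n_0 = (-0.5180, +0.8554)
n_1 = (-0.8503, -0.5263)
n_2 = (-0.0104, -0.9999)
n_3 = (+0.9934, +0.1151)
n_4 = (+0.5481, +0.8364)
n_5 = (+0.2594, +0.9658)
n_6 = (-0.0646, +0.9979)
  (0,1): δ = 89.44°  ·
  (0,2): δ = 31.79°  ·
  (0,3): δ = 65.41°  ·
  (0,4): δ = 115.57°  ·
  (0,5): δ = 133.77°  ·
  (0,6): δ = 152.51°  ·
  (1,2): δ = 122.35°  ·
  (1,3): δ = 25.15°  ·
  (1,4): δ = 25.01°  ·
  (1,5): δ = 43.21°  ·
  (1,6): δ = 61.95°  ·
  (2,3): δ = 82.79°  ·
  (2,4): δ = 32.64°  ·
  (2,5): δ = 14.43°  ✓
  (2,6): δ = 4.30°  ✓
  (3,4): δ = 129.85°  ·
  (3,5): δ = 111.64°  ·
  (3,6): δ = 92.90°  ·
  (4,5): δ = 161.79°  ·
  (4,6): δ = 143.06°  ·
  (5,6): δ = 161.26°  ·
antipodal pairs: 2

count = 2; pairs: (2,5), (2,6)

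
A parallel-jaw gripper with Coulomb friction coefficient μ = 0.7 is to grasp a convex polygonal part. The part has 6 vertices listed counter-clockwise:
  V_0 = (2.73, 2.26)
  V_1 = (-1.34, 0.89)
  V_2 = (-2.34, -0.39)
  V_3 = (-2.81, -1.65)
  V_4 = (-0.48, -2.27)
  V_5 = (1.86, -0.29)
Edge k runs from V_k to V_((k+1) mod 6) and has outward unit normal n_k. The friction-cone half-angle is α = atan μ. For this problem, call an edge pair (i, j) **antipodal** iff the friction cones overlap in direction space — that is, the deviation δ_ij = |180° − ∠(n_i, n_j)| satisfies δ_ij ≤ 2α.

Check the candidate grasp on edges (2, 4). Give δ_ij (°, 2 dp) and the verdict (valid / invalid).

δ = 29.31°, valid

α = atan 0.7 = 34.99°;  2α = 69.98°
edge 2: e_2 = (-0.47, -1.26);  n_2 = (-0.9369, +0.3495)
edge 4: e_4 = (+2.34, +1.98);  n_4 = (+0.6459, -0.7634)
∠(n_2, n_4) = 150.69°
δ = |180° − 150.69°| = 29.31°
29.31° ≤ 2α = 69.98°  →  valid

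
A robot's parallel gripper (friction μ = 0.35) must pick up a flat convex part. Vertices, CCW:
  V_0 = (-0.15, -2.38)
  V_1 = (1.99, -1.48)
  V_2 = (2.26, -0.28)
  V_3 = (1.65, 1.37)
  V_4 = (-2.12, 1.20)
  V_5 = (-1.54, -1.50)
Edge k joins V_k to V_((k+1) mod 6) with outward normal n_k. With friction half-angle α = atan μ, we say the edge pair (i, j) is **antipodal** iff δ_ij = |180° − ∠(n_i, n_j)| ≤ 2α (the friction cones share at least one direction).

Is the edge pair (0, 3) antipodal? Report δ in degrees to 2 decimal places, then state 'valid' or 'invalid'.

δ = 20.23°, valid

α = atan 0.35 = 19.29°;  2α = 38.58°
edge 0: e_0 = (+2.14, +0.90);  n_0 = (+0.3877, -0.9218)
edge 3: e_3 = (-3.77, -0.17);  n_3 = (-0.0450, +0.9990)
∠(n_0, n_3) = 159.77°
δ = |180° − 159.77°| = 20.23°
20.23° ≤ 2α = 38.58°  →  valid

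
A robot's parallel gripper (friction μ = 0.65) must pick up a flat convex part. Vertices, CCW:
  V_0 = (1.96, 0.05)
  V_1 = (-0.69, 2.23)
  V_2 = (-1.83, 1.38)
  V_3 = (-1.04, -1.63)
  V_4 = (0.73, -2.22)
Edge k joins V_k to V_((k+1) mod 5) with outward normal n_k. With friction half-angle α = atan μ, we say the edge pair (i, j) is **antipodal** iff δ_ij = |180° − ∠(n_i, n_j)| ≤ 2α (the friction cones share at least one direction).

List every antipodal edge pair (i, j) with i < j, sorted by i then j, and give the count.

α = atan 0.65 = 33.02°;  2α = 66.05°
n_0 = (+0.6353, +0.7723)
n_1 = (-0.5977, +0.8017)
n_2 = (-0.9672, -0.2539)
n_3 = (-0.3162, -0.9487)
n_4 = (+0.8792, -0.4764)
  (0,1): δ = 103.85°  ·
  (0,2): δ = 35.85°  ✓
  (0,3): δ = 21.01°  ✓
  (0,4): δ = 100.99°  ·
  (1,2): δ = 112.00°  ·
  (1,3): δ = 55.14°  ✓
  (1,4): δ = 24.84°  ✓
  (2,3): δ = 123.14°  ·
  (2,4): δ = 43.16°  ✓
  (3,4): δ = 100.02°  ·
antipodal pairs: 5

count = 5; pairs: (0,2), (0,3), (1,3), (1,4), (2,4)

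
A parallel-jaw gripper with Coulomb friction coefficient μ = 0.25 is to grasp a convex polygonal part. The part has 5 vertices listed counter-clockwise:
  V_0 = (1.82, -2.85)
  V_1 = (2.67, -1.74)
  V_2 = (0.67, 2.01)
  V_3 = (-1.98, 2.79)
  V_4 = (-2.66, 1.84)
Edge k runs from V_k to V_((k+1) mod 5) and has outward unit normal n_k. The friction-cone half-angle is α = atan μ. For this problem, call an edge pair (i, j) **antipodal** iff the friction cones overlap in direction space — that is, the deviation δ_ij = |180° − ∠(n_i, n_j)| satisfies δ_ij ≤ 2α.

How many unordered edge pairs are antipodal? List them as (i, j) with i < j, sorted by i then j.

count = 2; pairs: (0,3), (1,4)

α = atan 0.25 = 14.04°;  2α = 28.07°
n_0 = (+0.7940, -0.6080)
n_1 = (+0.8824, +0.4706)
n_2 = (+0.2824, +0.9593)
n_3 = (-0.8132, +0.5820)
n_4 = (-0.7231, -0.6907)
  (0,1): δ = 114.48°  ·
  (0,2): δ = 68.96°  ·
  (0,3): δ = 1.85°  ✓
  (0,4): δ = 81.13°  ·
  (1,2): δ = 134.47°  ·
  (1,3): δ = 63.67°  ·
  (1,4): δ = 15.62°  ✓
  (2,3): δ = 109.19°  ·
  (2,4): δ = 29.91°  ·
  (3,4): δ = 100.72°  ·
antipodal pairs: 2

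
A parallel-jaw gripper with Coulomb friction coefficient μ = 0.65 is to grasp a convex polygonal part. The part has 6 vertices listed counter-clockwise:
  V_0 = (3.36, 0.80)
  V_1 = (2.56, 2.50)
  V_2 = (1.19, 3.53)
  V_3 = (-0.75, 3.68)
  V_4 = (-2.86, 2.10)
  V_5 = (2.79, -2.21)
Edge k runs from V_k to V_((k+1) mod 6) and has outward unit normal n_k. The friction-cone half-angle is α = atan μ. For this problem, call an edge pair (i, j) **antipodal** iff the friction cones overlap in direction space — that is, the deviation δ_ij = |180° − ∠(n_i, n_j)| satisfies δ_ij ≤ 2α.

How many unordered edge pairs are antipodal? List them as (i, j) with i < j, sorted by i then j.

α = atan 0.65 = 33.02°;  2α = 66.05°
n_0 = (+0.9048, +0.4258)
n_1 = (+0.6009, +0.7993)
n_2 = (+0.0771, +0.9970)
n_3 = (-0.5994, +0.8005)
n_4 = (-0.6065, -0.7951)
n_5 = (+0.9825, -0.1861)
  (0,1): δ = 152.14°  ·
  (0,2): δ = 119.62°  ·
  (0,3): δ = 78.37°  ·
  (0,4): δ = 27.46°  ✓
  (0,5): δ = 144.08°  ·
  (1,2): δ = 147.48°  ·
  (1,3): δ = 106.24°  ·
  (1,4): δ = 0.40°  ✓
  (1,5): δ = 116.21°  ·
  (2,3): δ = 138.75°  ·
  (2,4): δ = 32.92°  ✓
  (2,5): δ = 83.70°  ·
  (3,4): δ = 74.16°  ·
  (3,5): δ = 42.45°  ✓
  (4,5): δ = 63.39°  ✓
antipodal pairs: 5

count = 5; pairs: (0,4), (1,4), (2,4), (3,5), (4,5)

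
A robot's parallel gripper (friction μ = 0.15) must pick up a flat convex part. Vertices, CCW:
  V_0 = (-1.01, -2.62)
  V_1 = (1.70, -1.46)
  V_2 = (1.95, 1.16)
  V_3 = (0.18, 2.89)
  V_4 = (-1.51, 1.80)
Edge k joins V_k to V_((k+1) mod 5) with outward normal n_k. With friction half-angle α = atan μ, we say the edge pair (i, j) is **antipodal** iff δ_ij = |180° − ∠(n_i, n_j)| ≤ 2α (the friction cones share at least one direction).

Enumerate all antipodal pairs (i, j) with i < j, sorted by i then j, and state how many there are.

α = atan 0.15 = 8.53°;  2α = 17.06°
n_0 = (+0.3935, -0.9193)
n_1 = (+0.9955, -0.0950)
n_2 = (+0.6990, +0.7151)
n_3 = (-0.5420, +0.8404)
n_4 = (-0.9937, -0.1124)
  (0,1): δ = 118.62°  ·
  (0,2): δ = 67.52°  ·
  (0,3): δ = 9.65°  ✓
  (0,4): δ = 73.28°  ·
  (1,2): δ = 128.89°  ·
  (1,3): δ = 51.73°  ·
  (1,4): δ = 11.90°  ✓
  (2,3): δ = 102.83°  ·
  (2,4): δ = 39.20°  ·
  (3,4): δ = 116.37°  ·
antipodal pairs: 2

count = 2; pairs: (0,3), (1,4)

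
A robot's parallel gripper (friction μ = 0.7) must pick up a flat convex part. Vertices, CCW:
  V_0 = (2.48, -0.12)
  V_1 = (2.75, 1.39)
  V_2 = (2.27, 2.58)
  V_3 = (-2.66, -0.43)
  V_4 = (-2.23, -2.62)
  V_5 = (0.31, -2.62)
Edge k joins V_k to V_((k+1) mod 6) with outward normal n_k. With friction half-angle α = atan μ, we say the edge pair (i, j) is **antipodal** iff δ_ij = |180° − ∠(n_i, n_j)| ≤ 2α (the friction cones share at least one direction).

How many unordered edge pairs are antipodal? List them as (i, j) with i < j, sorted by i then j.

count = 7; pairs: (0,2), (0,3), (1,3), (1,4), (2,4), (2,5), (3,5)

α = atan 0.7 = 34.99°;  2α = 69.98°
n_0 = (+0.9844, -0.1760)
n_1 = (+0.9274, +0.3741)
n_2 = (-0.5211, +0.8535)
n_3 = (-0.9813, -0.1927)
n_4 = (+0.0000, -1.0000)
n_5 = (+0.7552, -0.6555)
  (0,1): δ = 147.89°  ·
  (0,2): δ = 48.46°  ✓
  (0,3): δ = 21.25°  ✓
  (0,4): δ = 100.14°  ·
  (0,5): δ = 149.18°  ·
  (1,2): δ = 80.56°  ·
  (1,3): δ = 10.86°  ✓
  (1,4): δ = 68.03°  ✓
  (1,5): δ = 117.07°  ·
  (2,3): δ = 110.30°  ·
  (2,4): δ = 31.41°  ✓
  (2,5): δ = 17.64°  ✓
  (3,4): δ = 101.11°  ·
  (3,5): δ = 52.07°  ✓
  (4,5): δ = 130.96°  ·
antipodal pairs: 7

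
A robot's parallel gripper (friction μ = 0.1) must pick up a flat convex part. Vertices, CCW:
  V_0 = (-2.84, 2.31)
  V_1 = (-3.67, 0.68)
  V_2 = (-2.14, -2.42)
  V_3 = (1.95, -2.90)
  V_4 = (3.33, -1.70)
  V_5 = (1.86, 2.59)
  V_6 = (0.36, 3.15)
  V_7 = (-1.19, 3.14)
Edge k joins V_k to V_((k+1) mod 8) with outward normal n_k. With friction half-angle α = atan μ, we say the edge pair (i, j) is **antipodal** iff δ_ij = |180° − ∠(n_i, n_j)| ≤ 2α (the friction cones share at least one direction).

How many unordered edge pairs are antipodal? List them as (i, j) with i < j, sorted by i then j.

α = atan 0.1 = 5.71°;  2α = 11.42°
n_0 = (-0.8911, +0.4538)
n_1 = (-0.8967, -0.4426)
n_2 = (-0.1166, -0.9932)
n_3 = (+0.6562, -0.7546)
n_4 = (+0.9460, +0.3242)
n_5 = (+0.3498, +0.9368)
n_6 = (-0.0065, +1.0000)
n_7 = (-0.4494, +0.8933)
  (0,1): δ = 126.75°  ·
  (0,2): δ = 69.71°  ·
  (0,3): δ = 22.01°  ·
  (0,4): δ = 45.90°  ·
  (0,5): δ = 96.51°  ·
  (0,6): δ = 117.35°  ·
  (0,7): δ = 143.69°  ·
  (1,2): δ = 122.96°  ·
  (1,3): δ = 75.26°  ·
  (1,4): δ = 7.35°  ✓
  (1,5): δ = 43.26°  ·
  (1,6): δ = 64.10°  ·
  (1,7): δ = 90.44°  ·
  (2,3): δ = 132.30°  ·
  (2,4): δ = 64.39°  ·
  (2,5): δ = 13.78°  ·
  (2,6): δ = 7.06°  ✓
  (2,7): δ = 33.40°  ·
  (3,4): δ = 112.09°  ·
  (3,5): δ = 61.48°  ·
  (3,6): δ = 40.64°  ·
  (3,7): δ = 14.31°  ·
  (4,5): δ = 129.39°  ·
  (4,6): δ = 108.54°  ·
  (4,7): δ = 82.21°  ·
  (5,6): δ = 159.16°  ·
  (5,7): δ = 132.82°  ·
  (6,7): δ = 153.67°  ·
antipodal pairs: 2

count = 2; pairs: (1,4), (2,6)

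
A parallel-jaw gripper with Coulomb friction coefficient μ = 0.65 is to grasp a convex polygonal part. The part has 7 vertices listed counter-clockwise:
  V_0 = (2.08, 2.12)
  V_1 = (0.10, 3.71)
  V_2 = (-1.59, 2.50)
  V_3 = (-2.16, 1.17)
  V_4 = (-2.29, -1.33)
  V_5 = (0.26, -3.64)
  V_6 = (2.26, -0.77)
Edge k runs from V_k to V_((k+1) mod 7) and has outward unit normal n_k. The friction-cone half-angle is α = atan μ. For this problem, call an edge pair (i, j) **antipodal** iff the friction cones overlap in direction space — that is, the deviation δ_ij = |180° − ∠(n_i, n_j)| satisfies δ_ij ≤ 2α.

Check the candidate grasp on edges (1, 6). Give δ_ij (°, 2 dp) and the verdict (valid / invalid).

α = atan 0.65 = 33.02°;  2α = 66.05°
edge 1: e_1 = (-1.69, -1.21);  n_1 = (-0.5821, +0.8131)
edge 6: e_6 = (-0.18, +2.89);  n_6 = (+0.9981, +0.0622)
∠(n_1, n_6) = 122.04°
δ = |180° − 122.04°| = 57.96°
57.96° ≤ 2α = 66.05°  →  valid

δ = 57.96°, valid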